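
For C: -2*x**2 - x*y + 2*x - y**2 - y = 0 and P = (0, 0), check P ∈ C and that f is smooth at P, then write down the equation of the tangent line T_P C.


Tangent line at P: 2*x - y = 0.

Step 1: f(0, 0) = 0, so P lies on C.
Step 2: partial derivatives
  f_x(x, y) = -4*x - y + 2, f_y(x, y) = -x - 2*y - 1.
  f_x(P) = 2, f_y(P) = -1 (gradient nonzero, so P is smooth).
Step 3: tangent line at P: 2·(x − 0) + -1·(y − 0) = 0.
Expanding: 2*x - y = 0.


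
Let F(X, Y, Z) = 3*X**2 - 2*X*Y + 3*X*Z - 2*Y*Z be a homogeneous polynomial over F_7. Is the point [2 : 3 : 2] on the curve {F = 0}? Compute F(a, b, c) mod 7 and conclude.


F(2,3,2) ≡ 0 (mod 7); P is on the curve.

Evaluate F(2, 3, 2) term-by-term (mod 7).
  3*X**2 ↦ 3·4·1·1 = 12
  -2*X*Y ↦ -2·2·3·1 = -12
  3*X*Z ↦ 3·2·1·2 = 12
  -2*Y*Z ↦ -2·1·3·2 = -12
Sum: F(2, 3, 2) = (12) + (-12) + (12) + (-12) = 0.
Reducing mod 7: 0 ≡ 0 (mod 7).
Since F(a, b, c) ≡ 0 (mod 7), P lies on the curve.


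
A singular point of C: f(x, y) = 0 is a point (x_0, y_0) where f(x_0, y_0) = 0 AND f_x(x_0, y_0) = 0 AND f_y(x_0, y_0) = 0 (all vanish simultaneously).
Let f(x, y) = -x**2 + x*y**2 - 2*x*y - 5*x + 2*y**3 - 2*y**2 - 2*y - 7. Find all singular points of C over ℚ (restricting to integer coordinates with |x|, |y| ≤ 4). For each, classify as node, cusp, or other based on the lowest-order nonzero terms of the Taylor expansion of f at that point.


Singular points: {(-3, 1)}; classification: node.

Compute partial derivatives:
  f_x = -2*x + y**2 - 2*y - 5.
  f_y = 2*x*y - 2*x + 6*y**2 - 4*y - 2.
Scan x_0 ∈ {−4, ..., 4}. For each x_0, f_y(x_0, y) is a polynomial in y; find its integer roots y ∈ {−4, ..., 4}, then test f_x and f at those candidates.
  x = -4: f_y(-4, y) = 6*y**2 - 12*y + 6; vanishes at y ∈ {1}. (-4, 1): f_x = 2 ≠ 0.
  x = -3: f_y(-3, y) = 6*y**2 - 10*y + 4; vanishes at y ∈ {1}. (-3, 1): f_x = 0, f = 0 — SINGULAR.
  x = -2: f_y(-2, y) = 6*y**2 - 8*y + 2; vanishes at y ∈ {1}. (-2, 1): f_x = -2 ≠ 0.
  x = -1: f_y(-1, y) = 6*y**2 - 6*y; vanishes at y ∈ {0, 1}. (-1, 0): f_x = -3 ≠ 0; (-1, 1): f_x = -4 ≠ 0.
  x = 0: f_y(0, y) = 6*y**2 - 4*y - 2; vanishes at y ∈ {1}. (0, 1): f_x = -6 ≠ 0.
  x = 1: f_y(1, y) = 6*y**2 - 2*y - 4; vanishes at y ∈ {1}. (1, 1): f_x = -8 ≠ 0.
  x = 2: f_y(2, y) = 6*y**2 - 6; vanishes at y ∈ {-1, 1}. (2, -1): f_x = -6 ≠ 0; (2, 1): f_x = -10 ≠ 0.
  x = 3: f_y(3, y) = 6*y**2 + 2*y - 8; vanishes at y ∈ {1}. (3, 1): f_x = -12 ≠ 0.
  x = 4: f_y(4, y) = 6*y**2 + 4*y - 10; vanishes at y ∈ {1}. (4, 1): f_x = -14 ≠ 0.
Only singular point on the grid: (-3, 1).
Classify: substitute x = -3 + u, y = 1 + v and expand: f = -u**2 + u*v**2 + 2*v**3 + v**2.
No constant or linear terms (consistent with a singular point). Quadratic part: -u**2 + v**2. Cubic part: u*v**2 + 2*v**3.
The quadratic part v**2 - u**2 = (v − u)(v + u) splits into two distinct linear factors, so there are two distinct tangent lines y − 1 = ±(x − -3) — this is a node (ordinary double point).
Classification: node.


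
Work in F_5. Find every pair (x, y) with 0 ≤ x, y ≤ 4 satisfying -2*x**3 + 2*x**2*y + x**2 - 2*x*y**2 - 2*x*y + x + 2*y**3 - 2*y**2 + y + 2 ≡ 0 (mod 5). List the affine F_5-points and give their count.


Affine F_5-points: {(1, 4), (3, 0), (3, 2), (4, 2)}; count = 4.

For each of the 25 pairs (x, y) ∈ F_5², evaluate f(x, y) mod 5. Record the zeros.
  x = 0: [0↦2, 1↦3, 2↦2, 3↦1, 4↦2]  zeros at y ∈ ∅
  x = 1: [0↦2, 1↦1, 2↦4, 3↦3, 4↦0]  zeros at y ∈ {4}
  x = 2: [0↦2, 1↦3, 2↦4, 3↦2, 4↦4]  zeros at y ∈ ∅
  x = 3: [0↦0, 1↦2, 2↦0, 3↦1, 4↦2]  zeros at y ∈ {0, 2}
  x = 4: [0↦4, 1↦1, 2↦0, 3↦3, 4↦2]  zeros at y ∈ {2}
Collecting zeros: affine points = {(1, 4), (3, 0), (3, 2), (4, 2)}.
Total count |C(F_5)_aff| = 4.


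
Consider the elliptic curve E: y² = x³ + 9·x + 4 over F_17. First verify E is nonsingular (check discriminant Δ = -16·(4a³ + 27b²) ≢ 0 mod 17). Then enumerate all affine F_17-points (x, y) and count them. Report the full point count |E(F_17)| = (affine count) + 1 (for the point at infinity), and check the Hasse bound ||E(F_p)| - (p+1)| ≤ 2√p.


Affine points = {(0, 2), (0, 15), (2, 8), (2, 9), (4, 6), (4, 11), (5, 2), (5, 15), (6, 6), (6, 11), (7, 6), (7, 11), (9, 7), (9, 10), (12, 2), (12, 15), (14, 1), (14, 16)}; affine count = 18; |E(F_17)| = 19.

Discriminant check: Δ ∝ 4a³ + 27b² = 4·9³ + 27·4² = 4·729 + 27·16 ≡ 16 (mod 17). Nonzero ⇒ E is nonsingular.
For each x ∈ F_17, compute rhs = x³ + 9·x + 4 mod 17, then count y ∈ F_17 with y² ≡ rhs.
  x = 0: rhs = 4, matching y values: 2, 15 (2 points).
  x = 1: rhs = 14, matching y values: none (0 points).
  x = 2: rhs = 13, matching y values: 8, 9 (2 points).
  x = 3: rhs = 7, matching y values: none (0 points).
  x = 4: rhs = 2, matching y values: 6, 11 (2 points).
  x = 5: rhs = 4, matching y values: 2, 15 (2 points).
  x = 6: rhs = 2, matching y values: 6, 11 (2 points).
  x = 7: rhs = 2, matching y values: 6, 11 (2 points).
  x = 8: rhs = 10, matching y values: none (0 points).
  x = 9: rhs = 15, matching y values: 7, 10 (2 points).
  x = 10: rhs = 6, matching y values: none (0 points).
  x = 11: rhs = 6, matching y values: none (0 points).
  x = 12: rhs = 4, matching y values: 2, 15 (2 points).
  x = 13: rhs = 6, matching y values: none (0 points).
  x = 14: rhs = 1, matching y values: 1, 16 (2 points).
  x = 15: rhs = 12, matching y values: none (0 points).
  x = 16: rhs = 11, matching y values: none (0 points).
Total affine count: 18.
Full point count |E(F_17)| = 18 + 1 = 19.
Hasse bound: |19 − (17+1)| = |1| = 1 ≤ 2√17 ≈ 8.2462 ✓.


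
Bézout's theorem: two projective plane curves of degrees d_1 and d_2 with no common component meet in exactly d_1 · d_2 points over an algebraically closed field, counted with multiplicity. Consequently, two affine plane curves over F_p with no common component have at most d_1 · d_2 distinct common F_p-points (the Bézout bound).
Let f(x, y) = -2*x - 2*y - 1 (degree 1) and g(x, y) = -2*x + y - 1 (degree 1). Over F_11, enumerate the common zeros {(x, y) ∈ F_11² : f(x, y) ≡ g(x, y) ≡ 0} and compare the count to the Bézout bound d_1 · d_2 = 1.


Common zeros: {(5, 0)}; count = 1; Bézout bound = 1.

deg(f) = 1, deg(g) = 1, so Bézout bound = 1.
Scan x ∈ F_11. For each x, list the y ∈ F_11 with f(x, y) ≡ 0 and those with g(x, y) ≡ 0 (mod 11); the common zeros in that column are the intersection.
  x = 0: f ≡ 0 at y ∈ {5}; g ≡ 0 at y ∈ {1}; common: ∅.
  x = 1: f ≡ 0 at y ∈ {4}; g ≡ 0 at y ∈ {3}; common: ∅.
  x = 2: f ≡ 0 at y ∈ {3}; g ≡ 0 at y ∈ {5}; common: ∅.
  x = 3: f ≡ 0 at y ∈ {2}; g ≡ 0 at y ∈ {7}; common: ∅.
  x = 4: f ≡ 0 at y ∈ {1}; g ≡ 0 at y ∈ {9}; common: ∅.
  x = 5: f ≡ 0 at y ∈ {0}; g ≡ 0 at y ∈ {0}; common: {0}.
  x = 6: f ≡ 0 at y ∈ {10}; g ≡ 0 at y ∈ {2}; common: ∅.
  x = 7: f ≡ 0 at y ∈ {9}; g ≡ 0 at y ∈ {4}; common: ∅.
  x = 8: f ≡ 0 at y ∈ {8}; g ≡ 0 at y ∈ {6}; common: ∅.
  x = 9: f ≡ 0 at y ∈ {7}; g ≡ 0 at y ∈ {8}; common: ∅.
  x = 10: f ≡ 0 at y ∈ {6}; g ≡ 0 at y ∈ {10}; common: ∅.
Collecting: common zeros = {(5, 0)}, so the count is 1.
Comparison with the Bézout bound: 1 ≤ 1 = deg(f)·deg(g), as expected for curves with no common component (the bound is attained).


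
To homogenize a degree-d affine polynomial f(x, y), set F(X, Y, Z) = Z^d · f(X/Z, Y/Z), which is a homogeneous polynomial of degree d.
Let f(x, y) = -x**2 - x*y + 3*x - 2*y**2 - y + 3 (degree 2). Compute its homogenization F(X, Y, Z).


F(X, Y, Z) = -X**2 - X*Y + 3*X*Z - 2*Y**2 - Y*Z + 3*Z**2

deg(f) = 2.
Substitute x = X/Z, y = Y/Z into f, then multiply by Z^2.
  monomial -1·x^2·y^0 ↦ -1·X^2·Y^0·Z^0.
  monomial -1·x^1·y^1 ↦ -1·X^1·Y^1·Z^0.
  monomial 3·x^1·y^0 ↦ 3·X^1·Y^0·Z^1.
  monomial -2·x^0·y^2 ↦ -2·X^0·Y^2·Z^0.
  monomial -1·x^0·y^1 ↦ -1·X^0·Y^1·Z^1.
  monomial 3·x^0·y^0 ↦ 3·X^0·Y^0·Z^2.
Collecting: F(X, Y, Z) = -X**2 - X*Y + 3*X*Z - 2*Y**2 - Y*Z + 3*Z**2.


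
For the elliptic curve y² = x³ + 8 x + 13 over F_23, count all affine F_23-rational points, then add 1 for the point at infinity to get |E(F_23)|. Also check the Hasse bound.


Affine points = {(0, 6), (0, 17), (3, 8), (3, 15), (6, 1), (6, 22), (9, 3), (9, 20), (10, 9), (10, 14), (11, 11), (11, 12), (15, 9), (15, 14), (17, 5), (17, 18), (18, 3), (18, 20), (19, 3), (19, 20), (20, 10), (20, 13), (21, 9), (21, 14), (22, 2), (22, 21)}; affine count = 26; |E(F_23)| = 27.

Discriminant check: Δ ∝ 4a³ + 27b² = 4·8³ + 27·13² = 4·512 + 27·169 ≡ 10 (mod 23). Nonzero ⇒ E is nonsingular.
For each x ∈ F_23, compute rhs = x³ + 8·x + 13 mod 23, then count y ∈ F_23 with y² ≡ rhs.
  x = 0: rhs = 13, matching y values: 6, 17 (2 points).
  x = 1: rhs = 22, matching y values: none (0 points).
  x = 2: rhs = 14, matching y values: none (0 points).
  x = 3: rhs = 18, matching y values: 8, 15 (2 points).
  x = 4: rhs = 17, matching y values: none (0 points).
  x = 5: rhs = 17, matching y values: none (0 points).
  x = 6: rhs = 1, matching y values: 1, 22 (2 points).
  x = 7: rhs = 21, matching y values: none (0 points).
  x = 8: rhs = 14, matching y values: none (0 points).
  x = 9: rhs = 9, matching y values: 3, 20 (2 points).
  x = 10: rhs = 12, matching y values: 9, 14 (2 points).
  x = 11: rhs = 6, matching y values: 11, 12 (2 points).
  x = 12: rhs = 20, matching y values: none (0 points).
  x = 13: rhs = 14, matching y values: none (0 points).
  x = 14: rhs = 17, matching y values: none (0 points).
  x = 15: rhs = 12, matching y values: 9, 14 (2 points).
  x = 16: rhs = 5, matching y values: none (0 points).
  x = 17: rhs = 2, matching y values: 5, 18 (2 points).
  x = 18: rhs = 9, matching y values: 3, 20 (2 points).
  x = 19: rhs = 9, matching y values: 3, 20 (2 points).
  x = 20: rhs = 8, matching y values: 10, 13 (2 points).
  x = 21: rhs = 12, matching y values: 9, 14 (2 points).
  x = 22: rhs = 4, matching y values: 2, 21 (2 points).
Total affine count: 26.
Full point count |E(F_23)| = 26 + 1 = 27.
Hasse bound: |27 − (23+1)| = |3| = 3 ≤ 2√23 ≈ 9.5917 ✓.


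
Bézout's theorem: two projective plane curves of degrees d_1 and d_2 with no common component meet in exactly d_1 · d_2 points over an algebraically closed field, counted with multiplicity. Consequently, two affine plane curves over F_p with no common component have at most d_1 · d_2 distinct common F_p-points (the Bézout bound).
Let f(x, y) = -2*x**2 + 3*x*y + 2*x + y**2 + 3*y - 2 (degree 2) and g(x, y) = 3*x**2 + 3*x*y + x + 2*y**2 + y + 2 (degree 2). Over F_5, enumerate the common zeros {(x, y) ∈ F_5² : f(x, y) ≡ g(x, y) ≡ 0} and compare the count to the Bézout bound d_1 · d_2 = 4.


Common zeros: {(2, 3)}; count = 1; Bézout bound = 4.

deg(f) = 2, deg(g) = 2, so Bézout bound = 4.
Scan x ∈ F_5. For each x, list the y ∈ F_5 with f(x, y) ≡ 0 and those with g(x, y) ≡ 0 (mod 5); the common zeros in that column are the intersection.
  x = 0: f ≡ 0 at y ∈ ∅; g ≡ 0 at y ∈ {1}; common: ∅.
  x = 1: f ≡ 0 at y ∈ {1, 3}; g ≡ 0 at y ∈ ∅; common: ∅.
  x = 2: f ≡ 0 at y ∈ {3}; g ≡ 0 at y ∈ {1, 3}; common: {3}.
  x = 3: f ≡ 0 at y ∈ {4}; g ≡ 0 at y ∈ {2, 3}; common: ∅.
  x = 4: f ≡ 0 at y ∈ {1, 4}; g ≡ 0 at y ∈ ∅; common: ∅.
Collecting: common zeros = {(2, 3)}, so the count is 1.
Comparison with the Bézout bound: 1 ≤ 4 = deg(f)·deg(g), as expected for curves with no common component (the affine F_5-count falls short of the bound because intersections may lie at infinity, over extension fields, or carry multiplicity).


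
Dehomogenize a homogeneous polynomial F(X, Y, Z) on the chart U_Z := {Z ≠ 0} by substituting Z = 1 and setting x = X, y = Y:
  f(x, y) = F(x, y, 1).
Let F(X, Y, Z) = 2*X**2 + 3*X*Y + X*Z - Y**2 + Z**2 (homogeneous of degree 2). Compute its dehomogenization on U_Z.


f(x, y) = 2*x**2 + 3*x*y + x - y**2 + 1

On U_Z we set Z = 1. Each monomial c·X^i·Y^j·Z^k in F becomes c·x^i·y^j·1^k = c·x^i·y^j.
Substituting Z = 1: F(X, Y, 1) = 2*x**2 + 3*x*y + x - y**2 + 1.
Note: deg(f) ≤ deg(F) = 2; strict inequality happens when F is divisible by Z (lost terms).


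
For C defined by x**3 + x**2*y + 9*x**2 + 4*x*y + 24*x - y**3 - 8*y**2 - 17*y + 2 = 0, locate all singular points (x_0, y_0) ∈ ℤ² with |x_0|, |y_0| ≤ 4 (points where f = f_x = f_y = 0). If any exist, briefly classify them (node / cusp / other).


Singular points: {(-2, -3)}; classification: cusp.

Compute partial derivatives:
  f_x = 3*x**2 + 2*x*y + 18*x + 4*y + 24.
  f_y = x**2 + 4*x - 3*y**2 - 16*y - 17.
Scan x_0 ∈ {−4, ..., 4}. For each x_0, f_y(x_0, y) is a polynomial in y; find its integer roots y ∈ {−4, ..., 4}, then test f_x and f at those candidates.
  x = -4: f_y(-4, y) = -3*y**2 - 16*y - 17; no integer root y with |y| ≤ 4.
  x = -3: f_y(-3, y) = -3*y**2 - 16*y - 20; vanishes at y ∈ {-2}. (-3, -2): f_x = 1 ≠ 0.
  x = -2: f_y(-2, y) = -3*y**2 - 16*y - 21; vanishes at y ∈ {-3}. (-2, -3): f_x = 0, f = 0 — SINGULAR.
  x = -1: f_y(-1, y) = -3*y**2 - 16*y - 20; vanishes at y ∈ {-2}. (-1, -2): f_x = 5 ≠ 0.
  x = 0: f_y(0, y) = -3*y**2 - 16*y - 17; no integer root y with |y| ≤ 4.
  x = 1: f_y(1, y) = -3*y**2 - 16*y - 12; no integer root y with |y| ≤ 4.
  x = 2: f_y(2, y) = -3*y**2 - 16*y - 5; no integer root y with |y| ≤ 4.
  x = 3: f_y(3, y) = -3*y**2 - 16*y + 4; no integer root y with |y| ≤ 4.
  x = 4: f_y(4, y) = -3*y**2 - 16*y + 15; no integer root y with |y| ≤ 4.
Only singular point on the grid: (-2, -3).
Classify: substitute x = -2 + u, y = -3 + v and expand: f = u**3 + u**2*v - v**3 + v**2.
No constant or linear terms (consistent with a singular point). Quadratic part: v**2. Cubic part: u**3 + u**2*v - v**3.
The quadratic part v**2 is a perfect square, so there is a single (double) tangent line v = 0, i.e. y = -3. Restricting the cubic part to that line (v = 0) leaves u**3 ≠ 0, so f is not divisible by v and the branch is v² ≈ -u**3 to lowest order — this is a cusp.
Classification: cusp.


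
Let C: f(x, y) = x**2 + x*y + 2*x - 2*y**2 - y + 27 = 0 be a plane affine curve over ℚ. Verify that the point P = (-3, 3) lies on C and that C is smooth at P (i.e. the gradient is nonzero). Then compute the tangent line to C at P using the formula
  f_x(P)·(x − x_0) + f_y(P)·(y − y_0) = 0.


Tangent line at P: -x - 16*y + 45 = 0.

Step 1: f(-3, 3) = 0, so P lies on C.
Step 2: partial derivatives
  f_x(x, y) = 2*x + y + 2, f_y(x, y) = x - 4*y - 1.
  f_x(P) = -1, f_y(P) = -16 (gradient nonzero, so P is smooth).
Step 3: tangent line at P: -1·(x − -3) + -16·(y − 3) = 0.
Expanding: -x - 16*y + 45 = 0.


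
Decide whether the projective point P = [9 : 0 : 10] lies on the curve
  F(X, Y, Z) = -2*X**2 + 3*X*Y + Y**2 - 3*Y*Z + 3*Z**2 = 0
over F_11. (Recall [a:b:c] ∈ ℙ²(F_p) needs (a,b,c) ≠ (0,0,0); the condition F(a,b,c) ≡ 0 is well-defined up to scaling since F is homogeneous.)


F(9,0,10) ≡ 6 (mod 11); P is NOT on the curve.

Evaluate F(9, 0, 10) term-by-term (mod 11).
  -2*X**2 ↦ -2·81·1·1 = -162
  3*X*Y ↦ 3·9·0·1 = 0
  Y**2 ↦ 1·1·0·1 = 0
  -3*Y*Z ↦ -3·1·0·10 = 0
  3*Z**2 ↦ 3·1·1·100 = 300
Sum: F(9, 0, 10) = (-162) + (0) + (0) + (0) + (300) = 138.
Reducing mod 11: 138 ≡ 6 (mod 11).
Since F(a, b, c) ≡ 6 ≠ 0 (mod 11), P does NOT lie on the curve.


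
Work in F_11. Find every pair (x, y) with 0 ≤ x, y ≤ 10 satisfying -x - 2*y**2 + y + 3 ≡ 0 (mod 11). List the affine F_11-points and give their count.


Affine F_11-points: {(0, 7), (0, 10), (2, 1), (2, 5), (3, 0), (3, 6), (4, 8), (4, 9), (8, 2), (8, 4), (10, 3)}; count = 11.

For each of the 121 pairs (x, y) ∈ F_11², evaluate f(x, y) mod 11. Record the zeros.
  x = 0: [0↦3, 1↦2, 2↦8, 3↦10, 4↦8, 5↦2, 6↦3, 7↦0, 8↦4, 9↦4, 10↦0]  zeros at y ∈ {7, 10}
  x = 1: [0↦2, 1↦1, 2↦7, 3↦9, 4↦7, 5↦1, 6↦2, 7↦10, 8↦3, 9↦3, 10↦10]  zeros at y ∈ ∅
  x = 2: [0↦1, 1↦0, 2↦6, 3↦8, 4↦6, 5↦0, 6↦1, 7↦9, 8↦2, 9↦2, 10↦9]  zeros at y ∈ {1, 5}
  x = 3: [0↦0, 1↦10, 2↦5, 3↦7, 4↦5, 5↦10, 6↦0, 7↦8, 8↦1, 9↦1, 10↦8]  zeros at y ∈ {0, 6}
  x = 4: [0↦10, 1↦9, 2↦4, 3↦6, 4↦4, 5↦9, 6↦10, 7↦7, 8↦0, 9↦0, 10↦7]  zeros at y ∈ {8, 9}
  x = 5: [0↦9, 1↦8, 2↦3, 3↦5, 4↦3, 5↦8, 6↦9, 7↦6, 8↦10, 9↦10, 10↦6]  zeros at y ∈ ∅
  x = 6: [0↦8, 1↦7, 2↦2, 3↦4, 4↦2, 5↦7, 6↦8, 7↦5, 8↦9, 9↦9, 10↦5]  zeros at y ∈ ∅
  x = 7: [0↦7, 1↦6, 2↦1, 3↦3, 4↦1, 5↦6, 6↦7, 7↦4, 8↦8, 9↦8, 10↦4]  zeros at y ∈ ∅
  x = 8: [0↦6, 1↦5, 2↦0, 3↦2, 4↦0, 5↦5, 6↦6, 7↦3, 8↦7, 9↦7, 10↦3]  zeros at y ∈ {2, 4}
  x = 9: [0↦5, 1↦4, 2↦10, 3↦1, 4↦10, 5↦4, 6↦5, 7↦2, 8↦6, 9↦6, 10↦2]  zeros at y ∈ ∅
  x = 10: [0↦4, 1↦3, 2↦9, 3↦0, 4↦9, 5↦3, 6↦4, 7↦1, 8↦5, 9↦5, 10↦1]  zeros at y ∈ {3}
Collecting zeros: affine points = {(0, 7), (0, 10), (2, 1), (2, 5), (3, 0), (3, 6), (4, 8), (4, 9), (8, 2), (8, 4), (10, 3)}.
Total count |C(F_11)_aff| = 11.


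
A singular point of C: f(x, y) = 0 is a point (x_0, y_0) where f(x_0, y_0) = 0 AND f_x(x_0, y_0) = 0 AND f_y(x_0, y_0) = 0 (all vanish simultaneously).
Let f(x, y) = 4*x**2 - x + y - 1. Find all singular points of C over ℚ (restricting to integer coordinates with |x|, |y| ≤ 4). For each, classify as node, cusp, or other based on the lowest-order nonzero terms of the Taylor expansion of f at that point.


No singular points in the scanned grid; C is smooth there.

Compute partial derivatives:
  f_x = 8*x - 1.
  f_y = 1.
f_y = 1 is a nonzero constant, so f_y never vanishes: no point (x, y) can satisfy f = f_x = f_y = 0. In particular no (x, y) ∈ {−4, ..., 4}² is singular; the curve is smooth.


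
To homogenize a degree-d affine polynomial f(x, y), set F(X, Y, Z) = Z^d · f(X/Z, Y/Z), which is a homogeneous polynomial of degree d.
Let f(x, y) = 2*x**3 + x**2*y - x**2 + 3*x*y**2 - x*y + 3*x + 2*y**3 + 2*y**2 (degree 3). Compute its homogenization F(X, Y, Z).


F(X, Y, Z) = 2*X**3 + X**2*Y - X**2*Z + 3*X*Y**2 - X*Y*Z + 3*X*Z**2 + 2*Y**3 + 2*Y**2*Z

deg(f) = 3.
Substitute x = X/Z, y = Y/Z into f, then multiply by Z^3.
  monomial 2·x^3·y^0 ↦ 2·X^3·Y^0·Z^0.
  monomial 1·x^2·y^1 ↦ 1·X^2·Y^1·Z^0.
  monomial -1·x^2·y^0 ↦ -1·X^2·Y^0·Z^1.
  monomial 3·x^1·y^2 ↦ 3·X^1·Y^2·Z^0.
  monomial -1·x^1·y^1 ↦ -1·X^1·Y^1·Z^1.
  monomial 3·x^1·y^0 ↦ 3·X^1·Y^0·Z^2.
  monomial 2·x^0·y^3 ↦ 2·X^0·Y^3·Z^0.
  monomial 2·x^0·y^2 ↦ 2·X^0·Y^2·Z^1.
Collecting: F(X, Y, Z) = 2*X**3 + X**2*Y - X**2*Z + 3*X*Y**2 - X*Y*Z + 3*X*Z**2 + 2*Y**3 + 2*Y**2*Z.


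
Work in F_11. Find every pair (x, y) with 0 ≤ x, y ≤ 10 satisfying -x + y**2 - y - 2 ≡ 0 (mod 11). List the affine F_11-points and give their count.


Affine F_11-points: {(0, 2), (0, 10), (4, 3), (4, 9), (6, 6), (7, 5), (7, 7), (9, 0), (9, 1), (10, 4), (10, 8)}; count = 11.

For each of the 121 pairs (x, y) ∈ F_11², evaluate f(x, y) mod 11. Record the zeros.
  x = 0: [0↦9, 1↦9, 2↦0, 3↦4, 4↦10, 5↦7, 6↦6, 7↦7, 8↦10, 9↦4, 10↦0]  zeros at y ∈ {2, 10}
  x = 1: [0↦8, 1↦8, 2↦10, 3↦3, 4↦9, 5↦6, 6↦5, 7↦6, 8↦9, 9↦3, 10↦10]  zeros at y ∈ ∅
  x = 2: [0↦7, 1↦7, 2↦9, 3↦2, 4↦8, 5↦5, 6↦4, 7↦5, 8↦8, 9↦2, 10↦9]  zeros at y ∈ ∅
  x = 3: [0↦6, 1↦6, 2↦8, 3↦1, 4↦7, 5↦4, 6↦3, 7↦4, 8↦7, 9↦1, 10↦8]  zeros at y ∈ ∅
  x = 4: [0↦5, 1↦5, 2↦7, 3↦0, 4↦6, 5↦3, 6↦2, 7↦3, 8↦6, 9↦0, 10↦7]  zeros at y ∈ {3, 9}
  x = 5: [0↦4, 1↦4, 2↦6, 3↦10, 4↦5, 5↦2, 6↦1, 7↦2, 8↦5, 9↦10, 10↦6]  zeros at y ∈ ∅
  x = 6: [0↦3, 1↦3, 2↦5, 3↦9, 4↦4, 5↦1, 6↦0, 7↦1, 8↦4, 9↦9, 10↦5]  zeros at y ∈ {6}
  x = 7: [0↦2, 1↦2, 2↦4, 3↦8, 4↦3, 5↦0, 6↦10, 7↦0, 8↦3, 9↦8, 10↦4]  zeros at y ∈ {5, 7}
  x = 8: [0↦1, 1↦1, 2↦3, 3↦7, 4↦2, 5↦10, 6↦9, 7↦10, 8↦2, 9↦7, 10↦3]  zeros at y ∈ ∅
  x = 9: [0↦0, 1↦0, 2↦2, 3↦6, 4↦1, 5↦9, 6↦8, 7↦9, 8↦1, 9↦6, 10↦2]  zeros at y ∈ {0, 1}
  x = 10: [0↦10, 1↦10, 2↦1, 3↦5, 4↦0, 5↦8, 6↦7, 7↦8, 8↦0, 9↦5, 10↦1]  zeros at y ∈ {4, 8}
Collecting zeros: affine points = {(0, 2), (0, 10), (4, 3), (4, 9), (6, 6), (7, 5), (7, 7), (9, 0), (9, 1), (10, 4), (10, 8)}.
Total count |C(F_11)_aff| = 11.


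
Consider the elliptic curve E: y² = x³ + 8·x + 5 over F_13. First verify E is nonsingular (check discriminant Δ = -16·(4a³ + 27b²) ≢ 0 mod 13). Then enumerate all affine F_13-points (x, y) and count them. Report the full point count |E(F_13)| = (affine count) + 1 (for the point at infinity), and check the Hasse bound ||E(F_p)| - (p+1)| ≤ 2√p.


Affine points = {(1, 1), (1, 12), (2, 4), (2, 9), (3, 2), (3, 11), (4, 6), (4, 7), (5, 1), (5, 12), (6, 3), (6, 10), (7, 1), (7, 12), (8, 3), (8, 10), (9, 0), (12, 3), (12, 10)}; affine count = 19; |E(F_13)| = 20.

Discriminant check: Δ ∝ 4a³ + 27b² = 4·8³ + 27·5² = 4·512 + 27·25 ≡ 6 (mod 13). Nonzero ⇒ E is nonsingular.
For each x ∈ F_13, compute rhs = x³ + 8·x + 5 mod 13, then count y ∈ F_13 with y² ≡ rhs.
  x = 0: rhs = 5, matching y values: none (0 points).
  x = 1: rhs = 1, matching y values: 1, 12 (2 points).
  x = 2: rhs = 3, matching y values: 4, 9 (2 points).
  x = 3: rhs = 4, matching y values: 2, 11 (2 points).
  x = 4: rhs = 10, matching y values: 6, 7 (2 points).
  x = 5: rhs = 1, matching y values: 1, 12 (2 points).
  x = 6: rhs = 9, matching y values: 3, 10 (2 points).
  x = 7: rhs = 1, matching y values: 1, 12 (2 points).
  x = 8: rhs = 9, matching y values: 3, 10 (2 points).
  x = 9: rhs = 0, matching y values: 0 (1 points).
  x = 10: rhs = 6, matching y values: none (0 points).
  x = 11: rhs = 7, matching y values: none (0 points).
  x = 12: rhs = 9, matching y values: 3, 10 (2 points).
Total affine count: 19.
Full point count |E(F_13)| = 19 + 1 = 20.
Hasse bound: |20 − (13+1)| = |6| = 6 ≤ 2√13 ≈ 7.2111 ✓.


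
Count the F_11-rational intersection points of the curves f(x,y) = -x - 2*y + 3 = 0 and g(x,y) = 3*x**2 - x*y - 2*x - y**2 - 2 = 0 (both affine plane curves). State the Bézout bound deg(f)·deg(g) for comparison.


Common zeros: ∅; count = 0; Bézout bound = 2.

deg(f) = 1, deg(g) = 2, so Bézout bound = 2.
Scan x ∈ F_11. For each x, list the y ∈ F_11 with f(x, y) ≡ 0 and those with g(x, y) ≡ 0 (mod 11); the common zeros in that column are the intersection.
  x = 0: f ≡ 0 at y ∈ {7}; g ≡ 0 at y ∈ {3, 8}; common: ∅.
  x = 1: f ≡ 0 at y ∈ {1}; g ≡ 0 at y ∈ ∅; common: ∅.
  x = 2: f ≡ 0 at y ∈ {6}; g ≡ 0 at y ∈ ∅; common: ∅.
  x = 3: f ≡ 0 at y ∈ {0}; g ≡ 0 at y ∈ ∅; common: ∅.
  x = 4: f ≡ 0 at y ∈ {5}; g ≡ 0 at y ∈ {1, 6}; common: ∅.
  x = 5: f ≡ 0 at y ∈ {10}; g ≡ 0 at y ∈ ∅; common: ∅.
  x = 6: f ≡ 0 at y ∈ {4}; g ≡ 0 at y ∈ {6, 10}; common: ∅.
  x = 7: f ≡ 0 at y ∈ {9}; g ≡ 0 at y ∈ {7, 8}; common: ∅.
  x = 8: f ≡ 0 at y ∈ {3}; g ≡ 0 at y ∈ {1, 2}; common: ∅.
  x = 9: f ≡ 0 at y ∈ {8}; g ≡ 0 at y ∈ {3, 10}; common: ∅.
  x = 10: f ≡ 0 at y ∈ {2}; g ≡ 0 at y ∈ ∅; common: ∅.
Collecting: common zeros = ∅, so the count is 0.
Comparison with the Bézout bound: 0 ≤ 2 = deg(f)·deg(g), as expected for curves with no common component (the affine F_11-count falls short of the bound because intersections may lie at infinity, over extension fields, or carry multiplicity).


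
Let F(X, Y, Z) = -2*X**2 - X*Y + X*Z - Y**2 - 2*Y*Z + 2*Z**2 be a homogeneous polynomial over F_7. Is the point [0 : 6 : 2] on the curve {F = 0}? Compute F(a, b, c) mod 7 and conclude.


F(0,6,2) ≡ 4 (mod 7); P is NOT on the curve.

Evaluate F(0, 6, 2) term-by-term (mod 7).
  -2*X**2 ↦ -2·0·1·1 = 0
  -X*Y ↦ -1·0·6·1 = 0
  X*Z ↦ 1·0·1·2 = 0
  -Y**2 ↦ -1·1·36·1 = -36
  -2*Y*Z ↦ -2·1·6·2 = -24
  2*Z**2 ↦ 2·1·1·4 = 8
Sum: F(0, 6, 2) = (0) + (0) + (0) + (-36) + (-24) + (8) = -52.
Reducing mod 7: -52 ≡ 4 (mod 7).
Since F(a, b, c) ≡ 4 ≠ 0 (mod 7), P does NOT lie on the curve.


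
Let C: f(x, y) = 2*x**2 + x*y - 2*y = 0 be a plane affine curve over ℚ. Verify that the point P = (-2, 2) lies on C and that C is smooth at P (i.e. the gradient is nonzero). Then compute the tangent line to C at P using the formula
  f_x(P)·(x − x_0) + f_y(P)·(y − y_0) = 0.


Tangent line at P: -6*x - 4*y - 4 = 0.

Step 1: f(-2, 2) = 0, so P lies on C.
Step 2: partial derivatives
  f_x(x, y) = 4*x + y, f_y(x, y) = x - 2.
  f_x(P) = -6, f_y(P) = -4 (gradient nonzero, so P is smooth).
Step 3: tangent line at P: -6·(x − -2) + -4·(y − 2) = 0.
Expanding: -6*x - 4*y - 4 = 0.


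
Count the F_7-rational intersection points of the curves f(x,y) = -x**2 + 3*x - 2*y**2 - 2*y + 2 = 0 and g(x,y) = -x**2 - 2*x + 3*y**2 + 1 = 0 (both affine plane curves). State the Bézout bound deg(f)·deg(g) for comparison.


Common zeros: {(6, 2)}; count = 1; Bézout bound = 4.

deg(f) = 2, deg(g) = 2, so Bézout bound = 4.
Scan x ∈ F_7. For each x, list the y ∈ F_7 with f(x, y) ≡ 0 and those with g(x, y) ≡ 0 (mod 7); the common zeros in that column are the intersection.
  x = 0: f ≡ 0 at y ∈ ∅; g ≡ 0 at y ∈ {3, 4}; common: ∅.
  x = 1: f ≡ 0 at y ∈ {1, 5}; g ≡ 0 at y ∈ ∅; common: ∅.
  x = 2: f ≡ 0 at y ∈ {1, 5}; g ≡ 0 at y ∈ {0}; common: ∅.
  x = 3: f ≡ 0 at y ∈ ∅; g ≡ 0 at y ∈ {0}; common: ∅.
  x = 4: f ≡ 0 at y ∈ {2, 4}; g ≡ 0 at y ∈ ∅; common: ∅.
  x = 5: f ≡ 0 at y ∈ ∅; g ≡ 0 at y ∈ {3, 4}; common: ∅.
  x = 6: f ≡ 0 at y ∈ {2, 4}; g ≡ 0 at y ∈ {2, 5}; common: {2}.
Collecting: common zeros = {(6, 2)}, so the count is 1.
Comparison with the Bézout bound: 1 ≤ 4 = deg(f)·deg(g), as expected for curves with no common component (the affine F_7-count falls short of the bound because intersections may lie at infinity, over extension fields, or carry multiplicity).


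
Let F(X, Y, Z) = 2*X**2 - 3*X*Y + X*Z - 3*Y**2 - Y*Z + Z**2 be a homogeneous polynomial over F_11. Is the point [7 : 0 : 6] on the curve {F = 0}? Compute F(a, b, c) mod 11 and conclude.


F(7,0,6) ≡ 0 (mod 11); P is on the curve.

Evaluate F(7, 0, 6) term-by-term (mod 11).
  2*X**2 ↦ 2·49·1·1 = 98
  -3*X*Y ↦ -3·7·0·1 = 0
  X*Z ↦ 1·7·1·6 = 42
  -3*Y**2 ↦ -3·1·0·1 = 0
  -Y*Z ↦ -1·1·0·6 = 0
  Z**2 ↦ 1·1·1·36 = 36
Sum: F(7, 0, 6) = (98) + (0) + (42) + (0) + (0) + (36) = 176.
Reducing mod 11: 176 ≡ 0 (mod 11).
Since F(a, b, c) ≡ 0 (mod 11), P lies on the curve.


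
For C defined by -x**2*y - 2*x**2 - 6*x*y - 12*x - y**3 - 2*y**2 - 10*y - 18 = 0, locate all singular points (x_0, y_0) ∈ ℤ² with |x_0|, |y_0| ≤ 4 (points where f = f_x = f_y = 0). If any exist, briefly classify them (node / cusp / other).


Singular points: {(-3, -1)}; classification: node.

Compute partial derivatives:
  f_x = -2*x*y - 4*x - 6*y - 12.
  f_y = -x**2 - 6*x - 3*y**2 - 4*y - 10.
Scan x_0 ∈ {−4, ..., 4}. For each x_0, f_y(x_0, y) is a polynomial in y; find its integer roots y ∈ {−4, ..., 4}, then test f_x and f at those candidates.
  x = -4: f_y(-4, y) = -3*y**2 - 4*y - 2; no integer root y with |y| ≤ 4.
  x = -3: f_y(-3, y) = -3*y**2 - 4*y - 1; vanishes at y ∈ {-1}. (-3, -1): f_x = 0, f = 0 — SINGULAR.
  x = -2: f_y(-2, y) = -3*y**2 - 4*y - 2; no integer root y with |y| ≤ 4.
  x = -1: f_y(-1, y) = -3*y**2 - 4*y - 5; no integer root y with |y| ≤ 4.
  x = 0: f_y(0, y) = -3*y**2 - 4*y - 10; no integer root y with |y| ≤ 4.
  x = 1: f_y(1, y) = -3*y**2 - 4*y - 17; no integer root y with |y| ≤ 4.
  x = 2: f_y(2, y) = -3*y**2 - 4*y - 26; no integer root y with |y| ≤ 4.
  x = 3: f_y(3, y) = -3*y**2 - 4*y - 37; no integer root y with |y| ≤ 4.
  x = 4: f_y(4, y) = -3*y**2 - 4*y - 50; no integer root y with |y| ≤ 4.
Only singular point on the grid: (-3, -1).
Classify: substitute x = -3 + u, y = -1 + v and expand: f = -u**2*v - u**2 - v**3 + v**2.
No constant or linear terms (consistent with a singular point). Quadratic part: -u**2 + v**2. Cubic part: -u**2*v - v**3.
The quadratic part v**2 - u**2 = (v − u)(v + u) splits into two distinct linear factors, so there are two distinct tangent lines y − -1 = ±(x − -3) — this is a node (ordinary double point).
Classification: node.


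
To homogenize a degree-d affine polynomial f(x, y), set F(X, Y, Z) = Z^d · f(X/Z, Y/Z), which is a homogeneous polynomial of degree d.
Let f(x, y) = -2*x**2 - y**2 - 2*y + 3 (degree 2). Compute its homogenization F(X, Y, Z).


F(X, Y, Z) = -2*X**2 - Y**2 - 2*Y*Z + 3*Z**2

deg(f) = 2.
Substitute x = X/Z, y = Y/Z into f, then multiply by Z^2.
  monomial -2·x^2·y^0 ↦ -2·X^2·Y^0·Z^0.
  monomial -1·x^0·y^2 ↦ -1·X^0·Y^2·Z^0.
  monomial -2·x^0·y^1 ↦ -2·X^0·Y^1·Z^1.
  monomial 3·x^0·y^0 ↦ 3·X^0·Y^0·Z^2.
Collecting: F(X, Y, Z) = -2*X**2 - Y**2 - 2*Y*Z + 3*Z**2.


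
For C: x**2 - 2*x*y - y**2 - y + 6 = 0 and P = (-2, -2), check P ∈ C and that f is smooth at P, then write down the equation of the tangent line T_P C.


Tangent line at P: 7*y + 14 = 0.

Step 1: f(-2, -2) = 0, so P lies on C.
Step 2: partial derivatives
  f_x(x, y) = 2*x - 2*y, f_y(x, y) = -2*x - 2*y - 1.
  f_x(P) = 0, f_y(P) = 7 (gradient nonzero, so P is smooth).
Step 3: tangent line at P: 0·(x − -2) + 7·(y − -2) = 0.
Expanding: 7*y + 14 = 0.


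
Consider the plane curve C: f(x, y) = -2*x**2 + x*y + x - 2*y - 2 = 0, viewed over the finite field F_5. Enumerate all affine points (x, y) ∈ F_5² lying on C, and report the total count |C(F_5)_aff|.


Affine F_5-points: {(0, 4), (1, 2), (3, 2), (4, 0)}; count = 4.

For each of the 25 pairs (x, y) ∈ F_5², evaluate f(x, y) mod 5. Record the zeros.
  x = 0: [0↦3, 1↦1, 2↦4, 3↦2, 4↦0]  zeros at y ∈ {4}
  x = 1: [0↦2, 1↦1, 2↦0, 3↦4, 4↦3]  zeros at y ∈ {2}
  x = 2: [0↦2, 1↦2, 2↦2, 3↦2, 4↦2]  zeros at y ∈ ∅
  x = 3: [0↦3, 1↦4, 2↦0, 3↦1, 4↦2]  zeros at y ∈ {2}
  x = 4: [0↦0, 1↦2, 2↦4, 3↦1, 4↦3]  zeros at y ∈ {0}
Collecting zeros: affine points = {(0, 4), (1, 2), (3, 2), (4, 0)}.
Total count |C(F_5)_aff| = 4.


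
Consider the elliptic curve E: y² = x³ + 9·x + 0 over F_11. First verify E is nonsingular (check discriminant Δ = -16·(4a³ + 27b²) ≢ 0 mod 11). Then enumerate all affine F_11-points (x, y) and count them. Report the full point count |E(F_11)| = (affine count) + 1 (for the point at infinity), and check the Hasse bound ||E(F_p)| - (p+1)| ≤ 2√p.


Affine points = {(0, 0), (2, 2), (2, 9), (4, 1), (4, 10), (5, 4), (5, 7), (8, 1), (8, 10), (10, 1), (10, 10)}; affine count = 11; |E(F_11)| = 12.

Discriminant check: Δ ∝ 4a³ + 27b² = 4·9³ + 27·0² = 4·729 + 27·0 ≡ 1 (mod 11). Nonzero ⇒ E is nonsingular.
For each x ∈ F_11, compute rhs = x³ + 9·x + 0 mod 11, then count y ∈ F_11 with y² ≡ rhs.
  x = 0: rhs = 0, matching y values: 0 (1 points).
  x = 1: rhs = 10, matching y values: none (0 points).
  x = 2: rhs = 4, matching y values: 2, 9 (2 points).
  x = 3: rhs = 10, matching y values: none (0 points).
  x = 4: rhs = 1, matching y values: 1, 10 (2 points).
  x = 5: rhs = 5, matching y values: 4, 7 (2 points).
  x = 6: rhs = 6, matching y values: none (0 points).
  x = 7: rhs = 10, matching y values: none (0 points).
  x = 8: rhs = 1, matching y values: 1, 10 (2 points).
  x = 9: rhs = 7, matching y values: none (0 points).
  x = 10: rhs = 1, matching y values: 1, 10 (2 points).
Total affine count: 11.
Full point count |E(F_11)| = 11 + 1 = 12.
Hasse bound: |12 − (11+1)| = |0| = 0 ≤ 2√11 ≈ 6.6332 ✓.


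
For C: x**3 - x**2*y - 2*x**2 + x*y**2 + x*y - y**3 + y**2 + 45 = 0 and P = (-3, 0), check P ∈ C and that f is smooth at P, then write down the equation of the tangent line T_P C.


Tangent line at P: 39*x - 12*y + 117 = 0.

Step 1: f(-3, 0) = 0, so P lies on C.
Step 2: partial derivatives
  f_x(x, y) = 3*x**2 - 2*x*y - 4*x + y**2 + y, f_y(x, y) = -x**2 + 2*x*y + x - 3*y**2 + 2*y.
  f_x(P) = 39, f_y(P) = -12 (gradient nonzero, so P is smooth).
Step 3: tangent line at P: 39·(x − -3) + -12·(y − 0) = 0.
Expanding: 39*x - 12*y + 117 = 0.


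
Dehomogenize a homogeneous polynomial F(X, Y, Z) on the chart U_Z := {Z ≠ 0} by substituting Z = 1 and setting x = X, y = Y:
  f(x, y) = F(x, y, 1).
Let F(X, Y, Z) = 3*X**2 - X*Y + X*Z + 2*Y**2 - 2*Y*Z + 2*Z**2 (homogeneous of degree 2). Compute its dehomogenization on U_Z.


f(x, y) = 3*x**2 - x*y + x + 2*y**2 - 2*y + 2

On U_Z we set Z = 1. Each monomial c·X^i·Y^j·Z^k in F becomes c·x^i·y^j·1^k = c·x^i·y^j.
Substituting Z = 1: F(X, Y, 1) = 3*x**2 - x*y + x + 2*y**2 - 2*y + 2.
Note: deg(f) ≤ deg(F) = 2; strict inequality happens when F is divisible by Z (lost terms).


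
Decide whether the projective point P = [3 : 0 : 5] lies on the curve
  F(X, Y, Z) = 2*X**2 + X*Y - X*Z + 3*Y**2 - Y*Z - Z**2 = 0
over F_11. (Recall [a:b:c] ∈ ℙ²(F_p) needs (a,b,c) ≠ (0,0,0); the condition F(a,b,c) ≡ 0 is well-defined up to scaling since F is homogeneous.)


F(3,0,5) ≡ 0 (mod 11); P is on the curve.

Evaluate F(3, 0, 5) term-by-term (mod 11).
  2*X**2 ↦ 2·9·1·1 = 18
  X*Y ↦ 1·3·0·1 = 0
  -X*Z ↦ -1·3·1·5 = -15
  3*Y**2 ↦ 3·1·0·1 = 0
  -Y*Z ↦ -1·1·0·5 = 0
  -Z**2 ↦ -1·1·1·25 = -25
Sum: F(3, 0, 5) = (18) + (0) + (-15) + (0) + (0) + (-25) = -22.
Reducing mod 11: -22 ≡ 0 (mod 11).
Since F(a, b, c) ≡ 0 (mod 11), P lies on the curve.


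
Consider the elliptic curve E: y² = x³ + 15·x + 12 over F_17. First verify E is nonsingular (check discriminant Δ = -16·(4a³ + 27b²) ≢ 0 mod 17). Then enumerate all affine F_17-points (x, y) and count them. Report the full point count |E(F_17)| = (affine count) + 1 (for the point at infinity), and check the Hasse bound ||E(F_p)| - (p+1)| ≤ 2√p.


Affine points = {(2, 4), (2, 13), (3, 4), (3, 13), (4, 0), (5, 5), (5, 12), (7, 1), (7, 16), (8, 7), (8, 10), (9, 3), (9, 14), (12, 4), (12, 13), (14, 5), (14, 12), (15, 5), (15, 12), (16, 8), (16, 9)}; affine count = 21; |E(F_17)| = 22.

Discriminant check: Δ ∝ 4a³ + 27b² = 4·15³ + 27·12² = 4·3375 + 27·144 ≡ 14 (mod 17). Nonzero ⇒ E is nonsingular.
For each x ∈ F_17, compute rhs = x³ + 15·x + 12 mod 17, then count y ∈ F_17 with y² ≡ rhs.
  x = 0: rhs = 12, matching y values: none (0 points).
  x = 1: rhs = 11, matching y values: none (0 points).
  x = 2: rhs = 16, matching y values: 4, 13 (2 points).
  x = 3: rhs = 16, matching y values: 4, 13 (2 points).
  x = 4: rhs = 0, matching y values: 0 (1 points).
  x = 5: rhs = 8, matching y values: 5, 12 (2 points).
  x = 6: rhs = 12, matching y values: none (0 points).
  x = 7: rhs = 1, matching y values: 1, 16 (2 points).
  x = 8: rhs = 15, matching y values: 7, 10 (2 points).
  x = 9: rhs = 9, matching y values: 3, 14 (2 points).
  x = 10: rhs = 6, matching y values: none (0 points).
  x = 11: rhs = 12, matching y values: none (0 points).
  x = 12: rhs = 16, matching y values: 4, 13 (2 points).
  x = 13: rhs = 7, matching y values: none (0 points).
  x = 14: rhs = 8, matching y values: 5, 12 (2 points).
  x = 15: rhs = 8, matching y values: 5, 12 (2 points).
  x = 16: rhs = 13, matching y values: 8, 9 (2 points).
Total affine count: 21.
Full point count |E(F_17)| = 21 + 1 = 22.
Hasse bound: |22 − (17+1)| = |4| = 4 ≤ 2√17 ≈ 8.2462 ✓.


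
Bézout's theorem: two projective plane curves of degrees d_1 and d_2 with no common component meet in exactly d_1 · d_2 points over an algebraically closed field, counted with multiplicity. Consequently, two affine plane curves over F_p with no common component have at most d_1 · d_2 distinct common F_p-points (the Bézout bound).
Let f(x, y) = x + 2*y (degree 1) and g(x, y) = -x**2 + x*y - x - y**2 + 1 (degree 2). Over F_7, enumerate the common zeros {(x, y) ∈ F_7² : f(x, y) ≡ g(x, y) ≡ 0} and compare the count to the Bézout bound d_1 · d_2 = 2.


Common zeros: {(1, 3)}; count = 1; Bézout bound = 2.

deg(f) = 1, deg(g) = 2, so Bézout bound = 2.
Scan x ∈ F_7. For each x, list the y ∈ F_7 with f(x, y) ≡ 0 and those with g(x, y) ≡ 0 (mod 7); the common zeros in that column are the intersection.
  x = 0: f ≡ 0 at y ∈ {0}; g ≡ 0 at y ∈ {1, 6}; common: ∅.
  x = 1: f ≡ 0 at y ∈ {3}; g ≡ 0 at y ∈ {3, 5}; common: {3}.
  x = 2: f ≡ 0 at y ∈ {6}; g ≡ 0 at y ∈ ∅; common: ∅.
  x = 3: f ≡ 0 at y ∈ {2}; g ≡ 0 at y ∈ {5}; common: ∅.
  x = 4: f ≡ 0 at y ∈ {5}; g ≡ 0 at y ∈ ∅; common: ∅.
  x = 5: f ≡ 0 at y ∈ {1}; g ≡ 0 at y ∈ {6}; common: ∅.
  x = 6: f ≡ 0 at y ∈ {4}; g ≡ 0 at y ∈ ∅; common: ∅.
Collecting: common zeros = {(1, 3)}, so the count is 1.
Comparison with the Bézout bound: 1 ≤ 2 = deg(f)·deg(g), as expected for curves with no common component (the affine F_7-count falls short of the bound because intersections may lie at infinity, over extension fields, or carry multiplicity).


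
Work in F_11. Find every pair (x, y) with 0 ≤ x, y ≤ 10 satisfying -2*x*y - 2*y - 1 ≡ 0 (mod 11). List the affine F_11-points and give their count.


Affine F_11-points: {(0, 5), (1, 8), (2, 9), (3, 4), (4, 1), (5, 10), (6, 7), (7, 2), (8, 3), (9, 6)}; count = 10.

For each of the 121 pairs (x, y) ∈ F_11², evaluate f(x, y) mod 11. Record the zeros.
  x = 0: [0↦10, 1↦8, 2↦6, 3↦4, 4↦2, 5↦0, 6↦9, 7↦7, 8↦5, 9↦3, 10↦1]  zeros at y ∈ {5}
  x = 1: [0↦10, 1↦6, 2↦2, 3↦9, 4↦5, 5↦1, 6↦8, 7↦4, 8↦0, 9↦7, 10↦3]  zeros at y ∈ {8}
  x = 2: [0↦10, 1↦4, 2↦9, 3↦3, 4↦8, 5↦2, 6↦7, 7↦1, 8↦6, 9↦0, 10↦5]  zeros at y ∈ {9}
  x = 3: [0↦10, 1↦2, 2↦5, 3↦8, 4↦0, 5↦3, 6↦6, 7↦9, 8↦1, 9↦4, 10↦7]  zeros at y ∈ {4}
  x = 4: [0↦10, 1↦0, 2↦1, 3↦2, 4↦3, 5↦4, 6↦5, 7↦6, 8↦7, 9↦8, 10↦9]  zeros at y ∈ {1}
  x = 5: [0↦10, 1↦9, 2↦8, 3↦7, 4↦6, 5↦5, 6↦4, 7↦3, 8↦2, 9↦1, 10↦0]  zeros at y ∈ {10}
  x = 6: [0↦10, 1↦7, 2↦4, 3↦1, 4↦9, 5↦6, 6↦3, 7↦0, 8↦8, 9↦5, 10↦2]  zeros at y ∈ {7}
  x = 7: [0↦10, 1↦5, 2↦0, 3↦6, 4↦1, 5↦7, 6↦2, 7↦8, 8↦3, 9↦9, 10↦4]  zeros at y ∈ {2}
  x = 8: [0↦10, 1↦3, 2↦7, 3↦0, 4↦4, 5↦8, 6↦1, 7↦5, 8↦9, 9↦2, 10↦6]  zeros at y ∈ {3}
  x = 9: [0↦10, 1↦1, 2↦3, 3↦5, 4↦7, 5↦9, 6↦0, 7↦2, 8↦4, 9↦6, 10↦8]  zeros at y ∈ {6}
  x = 10: [0↦10, 1↦10, 2↦10, 3↦10, 4↦10, 5↦10, 6↦10, 7↦10, 8↦10, 9↦10, 10↦10]  zeros at y ∈ ∅
Collecting zeros: affine points = {(0, 5), (1, 8), (2, 9), (3, 4), (4, 1), (5, 10), (6, 7), (7, 2), (8, 3), (9, 6)}.
Total count |C(F_11)_aff| = 10.


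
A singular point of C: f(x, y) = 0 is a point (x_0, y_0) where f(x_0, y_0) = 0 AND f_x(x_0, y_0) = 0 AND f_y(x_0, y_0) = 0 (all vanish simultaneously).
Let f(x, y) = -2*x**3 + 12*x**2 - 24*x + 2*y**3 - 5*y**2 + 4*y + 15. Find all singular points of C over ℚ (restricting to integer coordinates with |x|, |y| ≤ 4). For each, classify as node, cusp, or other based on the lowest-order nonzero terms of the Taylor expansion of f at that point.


Singular points: {(2, 1)}; classification: cusp.

Compute partial derivatives:
  f_x = -6*x**2 + 24*x - 24.
  f_y = 6*y**2 - 10*y + 4.
Scan x_0 ∈ {−4, ..., 4}. For each x_0, f_y(x_0, y) is a polynomial in y; find its integer roots y ∈ {−4, ..., 4}, then test f_x and f at those candidates.
  x = -4: f_y(-4, y) = 6*y**2 - 10*y + 4; vanishes at y ∈ {1}. (-4, 1): f_x = -216 ≠ 0.
  x = -3: f_y(-3, y) = 6*y**2 - 10*y + 4; vanishes at y ∈ {1}. (-3, 1): f_x = -150 ≠ 0.
  x = -2: f_y(-2, y) = 6*y**2 - 10*y + 4; vanishes at y ∈ {1}. (-2, 1): f_x = -96 ≠ 0.
  x = -1: f_y(-1, y) = 6*y**2 - 10*y + 4; vanishes at y ∈ {1}. (-1, 1): f_x = -54 ≠ 0.
  x = 0: f_y(0, y) = 6*y**2 - 10*y + 4; vanishes at y ∈ {1}. (0, 1): f_x = -24 ≠ 0.
  x = 1: f_y(1, y) = 6*y**2 - 10*y + 4; vanishes at y ∈ {1}. (1, 1): f_x = -6 ≠ 0.
  x = 2: f_y(2, y) = 6*y**2 - 10*y + 4; vanishes at y ∈ {1}. (2, 1): f_x = 0, f = 0 — SINGULAR.
  x = 3: f_y(3, y) = 6*y**2 - 10*y + 4; vanishes at y ∈ {1}. (3, 1): f_x = -6 ≠ 0.
  x = 4: f_y(4, y) = 6*y**2 - 10*y + 4; vanishes at y ∈ {1}. (4, 1): f_x = -24 ≠ 0.
Only singular point on the grid: (2, 1).
Classify: substitute x = 2 + u, y = 1 + v and expand: f = -2*u**3 + 2*v**3 + v**2.
No constant or linear terms (consistent with a singular point). Quadratic part: v**2. Cubic part: -2*u**3 + 2*v**3.
The quadratic part v**2 is a perfect square, so there is a single (double) tangent line v = 0, i.e. y = 1. Restricting the cubic part to that line (v = 0) leaves -2*u**3 ≠ 0, so f is not divisible by v and the branch is v² ≈ 2*u**3 to lowest order — this is a cusp.
Classification: cusp.
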